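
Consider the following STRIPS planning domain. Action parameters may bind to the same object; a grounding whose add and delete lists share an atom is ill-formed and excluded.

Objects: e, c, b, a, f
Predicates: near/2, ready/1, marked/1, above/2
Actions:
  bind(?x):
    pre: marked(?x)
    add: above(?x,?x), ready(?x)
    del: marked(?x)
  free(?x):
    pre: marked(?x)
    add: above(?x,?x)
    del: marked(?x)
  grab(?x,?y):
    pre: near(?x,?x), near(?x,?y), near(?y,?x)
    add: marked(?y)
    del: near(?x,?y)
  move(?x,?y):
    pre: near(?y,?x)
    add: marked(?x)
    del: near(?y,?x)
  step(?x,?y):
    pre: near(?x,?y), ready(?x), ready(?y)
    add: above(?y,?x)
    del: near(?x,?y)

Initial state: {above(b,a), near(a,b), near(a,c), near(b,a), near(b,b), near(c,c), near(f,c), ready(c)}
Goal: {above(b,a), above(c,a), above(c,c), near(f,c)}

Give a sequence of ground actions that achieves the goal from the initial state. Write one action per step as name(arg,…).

1. grab(b,a)  →  {above(b,a), marked(a), near(a,b), near(a,c), near(b,b), near(c,c), near(f,c), ready(c)}
2. bind(a)  →  {above(a,a), above(b,a), near(a,b), near(a,c), near(b,b), near(c,c), near(f,c), ready(a), ready(c)}
3. step(c,c)  →  {above(a,a), above(b,a), above(c,c), near(a,b), near(a,c), near(b,b), near(f,c), ready(a), ready(c)}
4. step(a,c)  →  {above(a,a), above(b,a), above(c,a), above(c,c), near(a,b), near(b,b), near(f,c), ready(a), ready(c)}

grab(b,a); bind(a); step(c,c); step(a,c)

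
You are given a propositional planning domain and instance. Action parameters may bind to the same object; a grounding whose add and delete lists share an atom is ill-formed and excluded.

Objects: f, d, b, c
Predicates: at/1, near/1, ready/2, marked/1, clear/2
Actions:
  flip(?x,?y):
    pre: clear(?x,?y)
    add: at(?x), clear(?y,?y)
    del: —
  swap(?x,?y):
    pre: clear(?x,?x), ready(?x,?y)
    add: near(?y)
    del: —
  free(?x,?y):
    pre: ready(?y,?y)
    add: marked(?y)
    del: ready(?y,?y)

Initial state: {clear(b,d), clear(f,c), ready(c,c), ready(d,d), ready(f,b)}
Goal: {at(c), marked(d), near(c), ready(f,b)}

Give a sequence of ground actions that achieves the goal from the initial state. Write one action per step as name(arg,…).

flip(f,c); flip(c,c); swap(c,c); free(f,d)

1. flip(f,c)  →  {at(f), clear(b,d), clear(c,c), clear(f,c), ready(c,c), ready(d,d), ready(f,b)}
2. flip(c,c)  →  {at(c), at(f), clear(b,d), clear(c,c), clear(f,c), ready(c,c), ready(d,d), ready(f,b)}
3. swap(c,c)  →  {at(c), at(f), clear(b,d), clear(c,c), clear(f,c), near(c), ready(c,c), ready(d,d), ready(f,b)}
4. free(f,d)  →  {at(c), at(f), clear(b,d), clear(c,c), clear(f,c), marked(d), near(c), ready(c,c), ready(f,b)}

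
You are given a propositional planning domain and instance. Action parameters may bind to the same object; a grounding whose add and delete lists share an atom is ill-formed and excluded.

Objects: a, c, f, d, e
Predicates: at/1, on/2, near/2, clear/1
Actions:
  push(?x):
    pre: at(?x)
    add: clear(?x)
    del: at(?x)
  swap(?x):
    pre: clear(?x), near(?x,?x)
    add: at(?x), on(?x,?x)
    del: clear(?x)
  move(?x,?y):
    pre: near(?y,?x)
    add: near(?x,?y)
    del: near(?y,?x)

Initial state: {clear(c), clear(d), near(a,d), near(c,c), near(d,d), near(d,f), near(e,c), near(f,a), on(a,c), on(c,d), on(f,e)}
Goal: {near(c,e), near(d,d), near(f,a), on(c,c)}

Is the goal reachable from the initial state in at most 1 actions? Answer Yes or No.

No

1. swap(c)  →  {at(c), clear(d), near(a,d), near(c,c), near(d,d), near(d,f), near(e,c), near(f,a), on(a,c), on(c,c), on(c,d), on(f,e)}
2. move(c,e)  →  {at(c), clear(d), near(a,d), near(c,c), near(c,e), near(d,d), near(d,f), near(f,a), on(a,c), on(c,c), on(c,d), on(f,e)}
optimal plan length = 2; 2 > 1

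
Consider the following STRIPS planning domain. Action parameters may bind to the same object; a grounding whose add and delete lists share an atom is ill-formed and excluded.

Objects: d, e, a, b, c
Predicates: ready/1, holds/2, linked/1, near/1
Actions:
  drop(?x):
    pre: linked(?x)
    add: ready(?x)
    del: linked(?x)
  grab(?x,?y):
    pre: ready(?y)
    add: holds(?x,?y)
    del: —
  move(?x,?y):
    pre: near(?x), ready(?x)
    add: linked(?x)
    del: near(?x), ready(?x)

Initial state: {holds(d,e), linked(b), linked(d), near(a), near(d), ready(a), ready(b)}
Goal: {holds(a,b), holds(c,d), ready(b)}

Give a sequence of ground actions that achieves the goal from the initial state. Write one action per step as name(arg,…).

1. drop(d)  →  {holds(d,e), linked(b), near(a), near(d), ready(a), ready(b), ready(d)}
2. grab(a,b)  →  {holds(a,b), holds(d,e), linked(b), near(a), near(d), ready(a), ready(b), ready(d)}
3. grab(c,d)  →  {holds(a,b), holds(c,d), holds(d,e), linked(b), near(a), near(d), ready(a), ready(b), ready(d)}

drop(d); grab(a,b); grab(c,d)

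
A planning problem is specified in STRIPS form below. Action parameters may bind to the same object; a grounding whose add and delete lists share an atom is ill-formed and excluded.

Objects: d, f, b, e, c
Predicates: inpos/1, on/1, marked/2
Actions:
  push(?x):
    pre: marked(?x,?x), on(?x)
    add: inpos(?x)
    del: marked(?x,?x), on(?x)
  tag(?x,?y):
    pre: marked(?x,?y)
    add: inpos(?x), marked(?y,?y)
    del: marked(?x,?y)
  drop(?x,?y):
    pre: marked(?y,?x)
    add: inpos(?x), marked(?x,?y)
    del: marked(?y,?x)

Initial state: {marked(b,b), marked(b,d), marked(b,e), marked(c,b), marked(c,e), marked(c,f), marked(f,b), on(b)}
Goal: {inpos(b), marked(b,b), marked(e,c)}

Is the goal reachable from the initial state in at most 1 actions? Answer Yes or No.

1. tag(b,d)  →  {inpos(b), marked(b,b), marked(b,e), marked(c,b), marked(c,e), marked(c,f), marked(d,d), marked(f,b), on(b)}
2. drop(e,c)  →  {inpos(b), inpos(e), marked(b,b), marked(b,e), marked(c,b), marked(c,f), marked(d,d), marked(e,c), marked(f,b), on(b)}
optimal plan length = 2; 2 > 1

No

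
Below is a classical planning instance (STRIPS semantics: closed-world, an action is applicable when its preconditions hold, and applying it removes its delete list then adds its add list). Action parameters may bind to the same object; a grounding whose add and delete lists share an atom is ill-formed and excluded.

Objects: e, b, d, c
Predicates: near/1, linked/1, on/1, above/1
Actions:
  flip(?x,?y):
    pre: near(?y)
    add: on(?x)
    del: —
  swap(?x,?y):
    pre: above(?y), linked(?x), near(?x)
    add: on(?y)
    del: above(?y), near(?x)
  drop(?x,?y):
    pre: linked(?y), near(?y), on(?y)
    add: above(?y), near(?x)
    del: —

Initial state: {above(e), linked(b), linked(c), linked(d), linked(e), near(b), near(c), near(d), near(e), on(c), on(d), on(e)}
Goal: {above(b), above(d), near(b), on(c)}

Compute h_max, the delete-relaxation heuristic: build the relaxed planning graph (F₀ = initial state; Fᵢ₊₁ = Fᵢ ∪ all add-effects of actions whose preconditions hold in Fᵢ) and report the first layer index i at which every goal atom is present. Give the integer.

2

F0 = init (12 atoms)
F1 = F0 ∪ {above(c), above(d), on(b)}  (15 atoms)
F2 = F1 ∪ {above(b)}  (16 atoms)
goal ⊆ F2  ⇒  h_max = 2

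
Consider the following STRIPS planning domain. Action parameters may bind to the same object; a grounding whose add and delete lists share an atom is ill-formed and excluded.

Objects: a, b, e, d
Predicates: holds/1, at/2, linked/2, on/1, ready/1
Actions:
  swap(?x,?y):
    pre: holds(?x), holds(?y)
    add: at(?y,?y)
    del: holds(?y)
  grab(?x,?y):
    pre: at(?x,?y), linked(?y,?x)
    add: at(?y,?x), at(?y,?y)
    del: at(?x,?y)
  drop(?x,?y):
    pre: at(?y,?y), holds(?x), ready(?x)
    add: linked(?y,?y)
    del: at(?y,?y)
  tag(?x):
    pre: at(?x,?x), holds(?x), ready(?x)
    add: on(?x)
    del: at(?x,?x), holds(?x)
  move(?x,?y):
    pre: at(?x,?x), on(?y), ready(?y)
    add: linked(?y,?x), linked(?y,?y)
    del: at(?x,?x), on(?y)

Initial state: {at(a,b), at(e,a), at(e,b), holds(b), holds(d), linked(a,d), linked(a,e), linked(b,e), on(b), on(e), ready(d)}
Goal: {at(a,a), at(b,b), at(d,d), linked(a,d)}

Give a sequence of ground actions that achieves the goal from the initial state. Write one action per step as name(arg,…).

1. swap(b,b)  →  {at(a,b), at(b,b), at(e,a), at(e,b), holds(d), linked(a,d), linked(a,e), linked(b,e), on(b), on(e), ready(d)}
2. swap(d,d)  →  {at(a,b), at(b,b), at(d,d), at(e,a), at(e,b), linked(a,d), linked(a,e), linked(b,e), on(b), on(e), ready(d)}
3. grab(e,a)  →  {at(a,a), at(a,b), at(a,e), at(b,b), at(d,d), at(e,b), linked(a,d), linked(a,e), linked(b,e), on(b), on(e), ready(d)}

swap(b,b); swap(d,d); grab(e,a)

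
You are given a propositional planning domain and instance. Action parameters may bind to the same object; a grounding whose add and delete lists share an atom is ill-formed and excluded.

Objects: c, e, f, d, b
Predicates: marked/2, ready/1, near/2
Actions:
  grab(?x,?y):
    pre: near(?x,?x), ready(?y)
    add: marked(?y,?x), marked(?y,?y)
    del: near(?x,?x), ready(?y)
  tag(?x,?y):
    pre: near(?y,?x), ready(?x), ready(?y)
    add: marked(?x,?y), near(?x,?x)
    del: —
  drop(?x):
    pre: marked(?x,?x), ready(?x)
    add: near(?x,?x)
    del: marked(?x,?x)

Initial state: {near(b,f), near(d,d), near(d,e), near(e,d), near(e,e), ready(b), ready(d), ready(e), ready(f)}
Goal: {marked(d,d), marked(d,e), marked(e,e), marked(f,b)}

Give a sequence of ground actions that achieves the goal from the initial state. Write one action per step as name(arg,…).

1. grab(e,d)  →  {marked(d,d), marked(d,e), near(b,f), near(d,d), near(d,e), near(e,d), ready(b), ready(e), ready(f)}
2. grab(d,e)  →  {marked(d,d), marked(d,e), marked(e,d), marked(e,e), near(b,f), near(d,e), near(e,d), ready(b), ready(f)}
3. tag(f,b)  →  {marked(d,d), marked(d,e), marked(e,d), marked(e,e), marked(f,b), near(b,f), near(d,e), near(e,d), near(f,f), ready(b), ready(f)}

grab(e,d); grab(d,e); tag(f,b)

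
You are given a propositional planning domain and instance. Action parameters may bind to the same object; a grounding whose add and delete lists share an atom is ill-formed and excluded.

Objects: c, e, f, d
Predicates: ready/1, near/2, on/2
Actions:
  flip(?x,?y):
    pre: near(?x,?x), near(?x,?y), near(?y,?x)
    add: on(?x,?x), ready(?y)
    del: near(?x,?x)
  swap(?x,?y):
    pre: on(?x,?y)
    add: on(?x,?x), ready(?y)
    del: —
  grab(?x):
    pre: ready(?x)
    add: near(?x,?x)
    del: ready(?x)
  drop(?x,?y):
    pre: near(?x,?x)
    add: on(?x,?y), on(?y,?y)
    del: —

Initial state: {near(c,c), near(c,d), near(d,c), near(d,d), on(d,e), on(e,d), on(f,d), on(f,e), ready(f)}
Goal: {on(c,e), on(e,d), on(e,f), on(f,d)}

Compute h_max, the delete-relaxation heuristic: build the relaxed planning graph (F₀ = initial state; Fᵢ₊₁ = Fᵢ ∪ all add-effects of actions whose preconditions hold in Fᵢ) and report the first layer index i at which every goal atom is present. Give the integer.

F0 = init (9 atoms)
F1 = F0 ∪ {near(f,f), on(c,c), on(c,d), on(c,e), on(c,f), on(d,c), on(d,d), on(d,f), on(e,e), on(f,f), ready(c), ready(d), ready(e)}  (22 atoms)
F2 = F1 ∪ {near(e,e), on(f,c)}  (24 atoms)
F3 = F2 ∪ {on(e,c), on(e,f)}  (26 atoms)
goal ⊆ F3  ⇒  h_max = 3

3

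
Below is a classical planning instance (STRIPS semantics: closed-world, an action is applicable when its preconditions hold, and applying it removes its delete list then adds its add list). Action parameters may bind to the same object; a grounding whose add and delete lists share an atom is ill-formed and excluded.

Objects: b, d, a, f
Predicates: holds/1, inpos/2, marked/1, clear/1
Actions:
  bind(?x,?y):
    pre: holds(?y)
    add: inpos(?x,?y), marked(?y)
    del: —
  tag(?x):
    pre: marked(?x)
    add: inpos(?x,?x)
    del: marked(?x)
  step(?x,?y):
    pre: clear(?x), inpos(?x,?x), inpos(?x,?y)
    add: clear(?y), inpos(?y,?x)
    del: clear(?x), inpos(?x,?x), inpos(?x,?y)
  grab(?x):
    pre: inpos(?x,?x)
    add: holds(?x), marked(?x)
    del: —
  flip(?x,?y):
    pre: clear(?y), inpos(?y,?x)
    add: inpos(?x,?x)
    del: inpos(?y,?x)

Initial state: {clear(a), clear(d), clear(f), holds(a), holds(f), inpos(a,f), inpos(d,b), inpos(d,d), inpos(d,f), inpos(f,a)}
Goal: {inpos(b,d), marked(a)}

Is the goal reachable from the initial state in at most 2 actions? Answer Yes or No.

1. bind(b,a)  →  {clear(a), clear(d), clear(f), holds(a), holds(f), inpos(a,f), inpos(b,a), inpos(d,b), inpos(d,d), inpos(d,f), inpos(f,a), marked(a)}
2. step(d,b)  →  {clear(a), clear(b), clear(f), holds(a), holds(f), inpos(a,f), inpos(b,a), inpos(b,d), inpos(d,f), inpos(f,a), marked(a)}
optimal plan length = 2; 2 ≤ 2

Yes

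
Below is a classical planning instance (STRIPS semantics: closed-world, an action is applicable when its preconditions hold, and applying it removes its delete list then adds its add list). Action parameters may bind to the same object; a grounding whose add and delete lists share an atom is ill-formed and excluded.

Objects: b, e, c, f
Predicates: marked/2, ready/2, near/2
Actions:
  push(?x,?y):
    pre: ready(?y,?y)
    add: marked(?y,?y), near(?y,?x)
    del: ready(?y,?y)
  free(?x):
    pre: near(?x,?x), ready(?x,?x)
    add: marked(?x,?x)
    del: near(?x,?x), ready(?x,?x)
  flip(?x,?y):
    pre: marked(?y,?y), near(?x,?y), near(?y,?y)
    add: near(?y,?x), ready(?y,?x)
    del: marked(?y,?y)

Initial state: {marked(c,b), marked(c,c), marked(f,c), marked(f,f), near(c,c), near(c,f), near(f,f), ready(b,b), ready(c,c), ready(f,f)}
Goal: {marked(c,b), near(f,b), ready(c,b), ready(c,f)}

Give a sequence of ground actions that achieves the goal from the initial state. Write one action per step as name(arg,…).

push(b,f); push(c,b); flip(b,c); push(b,c); flip(c,f); flip(f,c)

1. push(b,f)  →  {marked(c,b), marked(c,c), marked(f,c), marked(f,f), near(c,c), near(c,f), near(f,b), near(f,f), ready(b,b), ready(c,c)}
2. push(c,b)  →  {marked(b,b), marked(c,b), marked(c,c), marked(f,c), marked(f,f), near(b,c), near(c,c), near(c,f), near(f,b), near(f,f), ready(c,c)}
3. flip(b,c)  →  {marked(b,b), marked(c,b), marked(f,c), marked(f,f), near(b,c), near(c,b), near(c,c), near(c,f), near(f,b), near(f,f), ready(c,b), ready(c,c)}
4. push(b,c)  →  {marked(b,b), marked(c,b), marked(c,c), marked(f,c), marked(f,f), near(b,c), near(c,b), near(c,c), near(c,f), near(f,b), near(f,f), ready(c,b)}
5. flip(c,f)  →  {marked(b,b), marked(c,b), marked(c,c), marked(f,c), near(b,c), near(c,b), near(c,c), near(c,f), near(f,b), near(f,c), near(f,f), ready(c,b), ready(f,c)}
6. flip(f,c)  →  {marked(b,b), marked(c,b), marked(f,c), near(b,c), near(c,b), near(c,c), near(c,f), near(f,b), near(f,c), near(f,f), ready(c,b), ready(c,f), ready(f,c)}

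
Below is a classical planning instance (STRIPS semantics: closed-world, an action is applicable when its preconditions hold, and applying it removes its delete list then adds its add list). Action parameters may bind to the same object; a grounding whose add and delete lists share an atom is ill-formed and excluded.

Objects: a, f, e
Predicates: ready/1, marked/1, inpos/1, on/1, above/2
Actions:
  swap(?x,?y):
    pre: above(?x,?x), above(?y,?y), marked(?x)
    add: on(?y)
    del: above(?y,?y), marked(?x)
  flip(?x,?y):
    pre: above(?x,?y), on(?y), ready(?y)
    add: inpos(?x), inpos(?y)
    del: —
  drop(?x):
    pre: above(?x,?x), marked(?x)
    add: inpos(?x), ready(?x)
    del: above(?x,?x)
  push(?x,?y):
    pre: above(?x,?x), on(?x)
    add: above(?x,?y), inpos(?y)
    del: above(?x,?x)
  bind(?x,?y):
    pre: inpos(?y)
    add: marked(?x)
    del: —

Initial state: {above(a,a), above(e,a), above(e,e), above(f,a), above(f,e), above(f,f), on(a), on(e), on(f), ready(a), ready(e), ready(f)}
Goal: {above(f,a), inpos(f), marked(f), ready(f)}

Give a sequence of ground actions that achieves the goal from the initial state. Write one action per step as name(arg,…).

flip(f,a); bind(f,a)

1. flip(f,a)  →  {above(a,a), above(e,a), above(e,e), above(f,a), above(f,e), above(f,f), inpos(a), inpos(f), on(a), on(e), on(f), ready(a), ready(e), ready(f)}
2. bind(f,a)  →  {above(a,a), above(e,a), above(e,e), above(f,a), above(f,e), above(f,f), inpos(a), inpos(f), marked(f), on(a), on(e), on(f), ready(a), ready(e), ready(f)}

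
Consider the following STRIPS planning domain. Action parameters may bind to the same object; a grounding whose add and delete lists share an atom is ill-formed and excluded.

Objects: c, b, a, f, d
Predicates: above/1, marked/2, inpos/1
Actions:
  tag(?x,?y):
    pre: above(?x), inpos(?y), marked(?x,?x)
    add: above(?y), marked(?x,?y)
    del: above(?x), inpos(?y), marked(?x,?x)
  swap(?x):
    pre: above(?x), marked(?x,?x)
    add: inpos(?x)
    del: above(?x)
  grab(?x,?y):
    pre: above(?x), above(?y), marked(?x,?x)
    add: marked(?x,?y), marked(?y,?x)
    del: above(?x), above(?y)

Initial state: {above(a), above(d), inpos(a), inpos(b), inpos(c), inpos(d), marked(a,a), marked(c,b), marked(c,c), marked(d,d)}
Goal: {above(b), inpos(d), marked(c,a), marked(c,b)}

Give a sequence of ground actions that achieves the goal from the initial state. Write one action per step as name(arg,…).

tag(a,c); tag(c,a); tag(d,b)

1. tag(a,c)  →  {above(c), above(d), inpos(a), inpos(b), inpos(d), marked(a,c), marked(c,b), marked(c,c), marked(d,d)}
2. tag(c,a)  →  {above(a), above(d), inpos(b), inpos(d), marked(a,c), marked(c,a), marked(c,b), marked(d,d)}
3. tag(d,b)  →  {above(a), above(b), inpos(d), marked(a,c), marked(c,a), marked(c,b), marked(d,b)}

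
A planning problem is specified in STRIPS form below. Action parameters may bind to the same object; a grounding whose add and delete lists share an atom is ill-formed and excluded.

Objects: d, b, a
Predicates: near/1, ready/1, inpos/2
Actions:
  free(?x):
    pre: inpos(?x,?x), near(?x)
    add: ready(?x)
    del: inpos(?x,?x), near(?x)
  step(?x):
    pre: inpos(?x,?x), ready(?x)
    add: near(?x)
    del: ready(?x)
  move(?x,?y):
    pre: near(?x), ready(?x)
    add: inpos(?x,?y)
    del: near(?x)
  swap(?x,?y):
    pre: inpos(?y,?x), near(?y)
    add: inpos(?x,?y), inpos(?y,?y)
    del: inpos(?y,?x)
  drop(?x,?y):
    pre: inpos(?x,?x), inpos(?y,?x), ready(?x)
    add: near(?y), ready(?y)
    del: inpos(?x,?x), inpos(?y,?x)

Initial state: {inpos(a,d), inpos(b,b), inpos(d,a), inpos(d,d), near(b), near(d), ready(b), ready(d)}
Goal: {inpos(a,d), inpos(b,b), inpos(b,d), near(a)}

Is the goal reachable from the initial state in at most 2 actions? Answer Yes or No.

1. move(b,d)  →  {inpos(a,d), inpos(b,b), inpos(b,d), inpos(d,a), inpos(d,d), near(d), ready(b), ready(d)}
2. drop(d,a)  →  {inpos(b,b), inpos(b,d), inpos(d,a), near(a), near(d), ready(a), ready(b), ready(d)}
3. swap(a,d)  →  {inpos(a,d), inpos(b,b), inpos(b,d), inpos(d,d), near(a), near(d), ready(a), ready(b), ready(d)}
optimal plan length = 3; 3 > 2

No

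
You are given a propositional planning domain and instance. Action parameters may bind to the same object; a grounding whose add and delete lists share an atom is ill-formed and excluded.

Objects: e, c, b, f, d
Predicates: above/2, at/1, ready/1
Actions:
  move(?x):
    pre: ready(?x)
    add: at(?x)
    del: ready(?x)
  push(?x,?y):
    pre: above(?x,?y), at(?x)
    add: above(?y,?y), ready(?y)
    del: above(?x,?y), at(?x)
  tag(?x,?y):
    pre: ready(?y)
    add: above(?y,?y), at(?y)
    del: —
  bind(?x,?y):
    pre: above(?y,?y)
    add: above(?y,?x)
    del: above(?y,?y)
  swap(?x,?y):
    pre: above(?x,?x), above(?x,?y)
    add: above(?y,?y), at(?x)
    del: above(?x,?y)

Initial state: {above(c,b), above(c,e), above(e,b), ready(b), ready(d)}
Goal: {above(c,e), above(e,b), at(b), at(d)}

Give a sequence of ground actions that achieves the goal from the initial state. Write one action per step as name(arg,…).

move(b); move(d)

1. move(b)  →  {above(c,b), above(c,e), above(e,b), at(b), ready(d)}
2. move(d)  →  {above(c,b), above(c,e), above(e,b), at(b), at(d)}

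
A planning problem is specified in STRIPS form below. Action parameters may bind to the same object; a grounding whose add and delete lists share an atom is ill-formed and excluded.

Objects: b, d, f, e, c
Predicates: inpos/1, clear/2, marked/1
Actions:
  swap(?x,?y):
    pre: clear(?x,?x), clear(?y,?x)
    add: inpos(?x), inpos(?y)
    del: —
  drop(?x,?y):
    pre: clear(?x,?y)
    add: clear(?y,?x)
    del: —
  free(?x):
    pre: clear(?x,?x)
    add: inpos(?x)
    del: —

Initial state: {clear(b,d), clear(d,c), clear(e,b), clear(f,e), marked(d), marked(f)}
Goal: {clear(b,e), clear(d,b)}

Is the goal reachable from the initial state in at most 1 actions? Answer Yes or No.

1. drop(b,d)  →  {clear(b,d), clear(d,b), clear(d,c), clear(e,b), clear(f,e), marked(d), marked(f)}
2. drop(e,b)  →  {clear(b,d), clear(b,e), clear(d,b), clear(d,c), clear(e,b), clear(f,e), marked(d), marked(f)}
optimal plan length = 2; 2 > 1

No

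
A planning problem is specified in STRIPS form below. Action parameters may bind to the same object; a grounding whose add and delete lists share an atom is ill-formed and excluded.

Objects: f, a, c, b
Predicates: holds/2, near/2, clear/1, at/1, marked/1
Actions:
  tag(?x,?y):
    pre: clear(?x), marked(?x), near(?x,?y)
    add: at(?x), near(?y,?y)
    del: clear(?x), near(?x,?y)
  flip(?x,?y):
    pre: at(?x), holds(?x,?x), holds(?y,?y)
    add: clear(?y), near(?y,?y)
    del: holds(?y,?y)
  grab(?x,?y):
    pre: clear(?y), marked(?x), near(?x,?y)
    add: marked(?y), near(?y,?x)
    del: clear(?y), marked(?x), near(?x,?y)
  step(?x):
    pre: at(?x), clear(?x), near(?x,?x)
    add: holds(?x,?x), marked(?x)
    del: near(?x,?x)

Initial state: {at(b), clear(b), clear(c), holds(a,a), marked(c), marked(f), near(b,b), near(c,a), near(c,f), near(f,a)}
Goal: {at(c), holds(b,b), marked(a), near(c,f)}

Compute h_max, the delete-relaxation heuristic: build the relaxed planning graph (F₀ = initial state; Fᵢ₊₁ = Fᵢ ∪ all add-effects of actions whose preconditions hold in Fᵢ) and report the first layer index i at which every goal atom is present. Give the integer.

3

F0 = init (10 atoms)
F1 = F0 ∪ {at(c), holds(b,b), marked(b), near(a,a), near(f,f)}  (15 atoms)
F2 = F1 ∪ {clear(a)}  (16 atoms)
F3 = F2 ∪ {marked(a), near(a,c), near(a,f)}  (19 atoms)
goal ⊆ F3  ⇒  h_max = 3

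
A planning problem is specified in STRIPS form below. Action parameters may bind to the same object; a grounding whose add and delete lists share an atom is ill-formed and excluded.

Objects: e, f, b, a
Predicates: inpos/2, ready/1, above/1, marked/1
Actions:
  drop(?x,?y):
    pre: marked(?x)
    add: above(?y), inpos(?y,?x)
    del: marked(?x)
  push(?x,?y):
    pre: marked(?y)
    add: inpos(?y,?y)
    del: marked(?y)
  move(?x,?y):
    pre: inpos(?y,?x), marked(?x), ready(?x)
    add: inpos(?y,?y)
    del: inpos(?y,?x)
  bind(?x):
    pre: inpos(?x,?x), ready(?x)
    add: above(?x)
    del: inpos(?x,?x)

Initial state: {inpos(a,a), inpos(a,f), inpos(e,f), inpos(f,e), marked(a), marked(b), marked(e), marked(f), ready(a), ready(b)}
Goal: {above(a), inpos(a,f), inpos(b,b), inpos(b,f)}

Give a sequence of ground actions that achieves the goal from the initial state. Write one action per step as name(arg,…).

1. drop(e,a)  →  {above(a), inpos(a,a), inpos(a,e), inpos(a,f), inpos(e,f), inpos(f,e), marked(a), marked(b), marked(f), ready(a), ready(b)}
2. drop(f,b)  →  {above(a), above(b), inpos(a,a), inpos(a,e), inpos(a,f), inpos(b,f), inpos(e,f), inpos(f,e), marked(a), marked(b), ready(a), ready(b)}
3. drop(b,b)  →  {above(a), above(b), inpos(a,a), inpos(a,e), inpos(a,f), inpos(b,b), inpos(b,f), inpos(e,f), inpos(f,e), marked(a), ready(a), ready(b)}

drop(e,a); drop(f,b); drop(b,b)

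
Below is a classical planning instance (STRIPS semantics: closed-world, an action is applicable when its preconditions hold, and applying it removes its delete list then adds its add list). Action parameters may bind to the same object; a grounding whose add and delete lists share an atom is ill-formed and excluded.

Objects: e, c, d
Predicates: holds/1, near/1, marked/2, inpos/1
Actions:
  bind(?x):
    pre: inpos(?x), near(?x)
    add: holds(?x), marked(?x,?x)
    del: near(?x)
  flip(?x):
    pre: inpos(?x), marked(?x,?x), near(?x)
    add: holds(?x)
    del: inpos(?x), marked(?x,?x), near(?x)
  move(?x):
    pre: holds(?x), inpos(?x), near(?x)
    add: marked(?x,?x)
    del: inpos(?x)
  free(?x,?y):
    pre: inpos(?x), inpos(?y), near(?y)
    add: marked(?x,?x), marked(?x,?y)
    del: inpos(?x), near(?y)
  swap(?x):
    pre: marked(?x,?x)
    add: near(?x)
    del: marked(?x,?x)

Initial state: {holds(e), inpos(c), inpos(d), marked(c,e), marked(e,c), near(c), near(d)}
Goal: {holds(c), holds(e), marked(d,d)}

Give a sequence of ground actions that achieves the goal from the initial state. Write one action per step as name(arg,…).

bind(c); bind(d)

1. bind(c)  →  {holds(c), holds(e), inpos(c), inpos(d), marked(c,c), marked(c,e), marked(e,c), near(d)}
2. bind(d)  →  {holds(c), holds(d), holds(e), inpos(c), inpos(d), marked(c,c), marked(c,e), marked(d,d), marked(e,c)}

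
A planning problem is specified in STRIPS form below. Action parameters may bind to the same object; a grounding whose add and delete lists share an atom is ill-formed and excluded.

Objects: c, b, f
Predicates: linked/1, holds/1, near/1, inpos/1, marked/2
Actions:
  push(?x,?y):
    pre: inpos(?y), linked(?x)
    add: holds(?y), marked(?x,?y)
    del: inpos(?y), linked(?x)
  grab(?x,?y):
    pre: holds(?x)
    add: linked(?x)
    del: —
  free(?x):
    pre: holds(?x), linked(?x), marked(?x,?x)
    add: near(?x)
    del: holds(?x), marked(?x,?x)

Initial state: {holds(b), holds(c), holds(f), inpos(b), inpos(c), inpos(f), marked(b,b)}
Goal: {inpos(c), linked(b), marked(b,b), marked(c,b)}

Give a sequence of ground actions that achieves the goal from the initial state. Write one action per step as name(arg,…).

grab(c,c); push(c,b); grab(b,c)

1. grab(c,c)  →  {holds(b), holds(c), holds(f), inpos(b), inpos(c), inpos(f), linked(c), marked(b,b)}
2. push(c,b)  →  {holds(b), holds(c), holds(f), inpos(c), inpos(f), marked(b,b), marked(c,b)}
3. grab(b,c)  →  {holds(b), holds(c), holds(f), inpos(c), inpos(f), linked(b), marked(b,b), marked(c,b)}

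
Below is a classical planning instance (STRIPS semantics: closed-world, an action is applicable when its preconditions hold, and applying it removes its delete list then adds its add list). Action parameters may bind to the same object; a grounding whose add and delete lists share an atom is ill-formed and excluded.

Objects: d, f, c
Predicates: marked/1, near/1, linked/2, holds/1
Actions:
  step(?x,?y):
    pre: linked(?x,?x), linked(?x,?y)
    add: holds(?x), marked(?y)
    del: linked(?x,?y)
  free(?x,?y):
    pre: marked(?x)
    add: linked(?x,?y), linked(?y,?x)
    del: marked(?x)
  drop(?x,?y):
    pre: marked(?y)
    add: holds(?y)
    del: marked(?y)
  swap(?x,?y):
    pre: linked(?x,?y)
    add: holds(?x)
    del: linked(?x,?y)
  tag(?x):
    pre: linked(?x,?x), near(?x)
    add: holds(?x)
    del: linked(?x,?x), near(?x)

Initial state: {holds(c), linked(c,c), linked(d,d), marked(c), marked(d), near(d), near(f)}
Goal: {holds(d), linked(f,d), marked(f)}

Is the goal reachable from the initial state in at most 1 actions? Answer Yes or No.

No

1. free(d,f)  →  {holds(c), linked(c,c), linked(d,d), linked(d,f), linked(f,d), marked(c), near(d), near(f)}
2. step(d,f)  →  {holds(c), holds(d), linked(c,c), linked(d,d), linked(f,d), marked(c), marked(f), near(d), near(f)}
optimal plan length = 2; 2 > 1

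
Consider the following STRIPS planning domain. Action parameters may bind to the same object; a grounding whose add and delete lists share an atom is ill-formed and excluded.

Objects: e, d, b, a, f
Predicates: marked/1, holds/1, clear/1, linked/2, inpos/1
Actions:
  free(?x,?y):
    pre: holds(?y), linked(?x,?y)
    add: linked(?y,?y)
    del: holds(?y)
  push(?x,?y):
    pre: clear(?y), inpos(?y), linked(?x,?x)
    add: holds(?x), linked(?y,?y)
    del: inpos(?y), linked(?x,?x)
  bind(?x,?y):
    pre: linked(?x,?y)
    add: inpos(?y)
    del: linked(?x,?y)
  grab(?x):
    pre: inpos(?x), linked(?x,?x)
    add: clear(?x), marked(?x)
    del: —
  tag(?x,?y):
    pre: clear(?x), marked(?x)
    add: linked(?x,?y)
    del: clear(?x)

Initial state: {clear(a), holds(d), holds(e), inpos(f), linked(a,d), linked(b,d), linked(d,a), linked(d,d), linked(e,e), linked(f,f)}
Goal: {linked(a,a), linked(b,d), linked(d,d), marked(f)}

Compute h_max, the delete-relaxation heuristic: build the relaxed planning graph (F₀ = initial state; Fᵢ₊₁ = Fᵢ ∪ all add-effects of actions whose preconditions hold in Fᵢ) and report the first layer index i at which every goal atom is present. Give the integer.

2

F0 = init (10 atoms)
F1 = F0 ∪ {clear(f), inpos(a), inpos(d), inpos(e), marked(f)}  (15 atoms)
F2 = F1 ∪ {clear(d), clear(e), holds(f), linked(a,a), linked(f,a), linked(f,b), linked(f,d), linked(f,e), marked(d), marked(e)}  (25 atoms)
goal ⊆ F2  ⇒  h_max = 2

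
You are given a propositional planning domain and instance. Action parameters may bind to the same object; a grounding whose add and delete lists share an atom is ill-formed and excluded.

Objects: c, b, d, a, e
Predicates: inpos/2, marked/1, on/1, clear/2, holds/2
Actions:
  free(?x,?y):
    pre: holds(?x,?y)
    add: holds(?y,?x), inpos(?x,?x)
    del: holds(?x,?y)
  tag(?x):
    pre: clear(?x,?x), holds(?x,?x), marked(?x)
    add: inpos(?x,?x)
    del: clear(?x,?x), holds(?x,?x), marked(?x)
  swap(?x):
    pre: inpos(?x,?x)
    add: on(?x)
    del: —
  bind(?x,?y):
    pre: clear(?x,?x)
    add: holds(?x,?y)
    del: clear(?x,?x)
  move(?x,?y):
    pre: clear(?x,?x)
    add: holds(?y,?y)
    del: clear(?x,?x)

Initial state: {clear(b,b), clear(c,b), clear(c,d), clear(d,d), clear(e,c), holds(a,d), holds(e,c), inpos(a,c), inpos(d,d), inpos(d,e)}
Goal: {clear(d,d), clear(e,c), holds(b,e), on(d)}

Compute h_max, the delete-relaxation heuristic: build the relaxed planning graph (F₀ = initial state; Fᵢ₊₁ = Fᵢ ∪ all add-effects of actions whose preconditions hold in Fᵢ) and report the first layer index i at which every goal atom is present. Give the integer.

1

F0 = init (10 atoms)
F1 = F0 ∪ {holds(a,a), holds(b,a), holds(b,b), holds(b,c), holds(b,d), holds(b,e), holds(c,c), holds(c,e), holds(d,a), holds(d,b), holds(d,c), holds(d,d), holds(d,e), holds(e,e), inpos(a,a), inpos(e,e), on(d)}  (27 atoms)
goal ⊆ F1  ⇒  h_max = 1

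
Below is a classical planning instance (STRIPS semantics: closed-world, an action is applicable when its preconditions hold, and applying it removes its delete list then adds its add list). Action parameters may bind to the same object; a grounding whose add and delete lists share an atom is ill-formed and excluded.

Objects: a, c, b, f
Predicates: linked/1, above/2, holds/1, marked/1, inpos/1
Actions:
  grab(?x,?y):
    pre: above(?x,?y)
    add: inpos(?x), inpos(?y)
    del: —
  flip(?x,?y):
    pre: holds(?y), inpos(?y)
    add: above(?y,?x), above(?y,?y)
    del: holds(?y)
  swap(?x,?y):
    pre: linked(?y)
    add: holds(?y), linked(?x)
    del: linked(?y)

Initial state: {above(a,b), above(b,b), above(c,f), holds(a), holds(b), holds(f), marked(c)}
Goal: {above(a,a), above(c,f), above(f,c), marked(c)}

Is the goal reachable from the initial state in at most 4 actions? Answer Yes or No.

1. grab(a,b)  →  {above(a,b), above(b,b), above(c,f), holds(a), holds(b), holds(f), inpos(a), inpos(b), marked(c)}
2. grab(c,f)  →  {above(a,b), above(b,b), above(c,f), holds(a), holds(b), holds(f), inpos(a), inpos(b), inpos(c), inpos(f), marked(c)}
3. flip(a,a)  →  {above(a,a), above(a,b), above(b,b), above(c,f), holds(b), holds(f), inpos(a), inpos(b), inpos(c), inpos(f), marked(c)}
4. flip(c,f)  →  {above(a,a), above(a,b), above(b,b), above(c,f), above(f,c), above(f,f), holds(b), inpos(a), inpos(b), inpos(c), inpos(f), marked(c)}
optimal plan length = 4; 4 ≤ 4

Yes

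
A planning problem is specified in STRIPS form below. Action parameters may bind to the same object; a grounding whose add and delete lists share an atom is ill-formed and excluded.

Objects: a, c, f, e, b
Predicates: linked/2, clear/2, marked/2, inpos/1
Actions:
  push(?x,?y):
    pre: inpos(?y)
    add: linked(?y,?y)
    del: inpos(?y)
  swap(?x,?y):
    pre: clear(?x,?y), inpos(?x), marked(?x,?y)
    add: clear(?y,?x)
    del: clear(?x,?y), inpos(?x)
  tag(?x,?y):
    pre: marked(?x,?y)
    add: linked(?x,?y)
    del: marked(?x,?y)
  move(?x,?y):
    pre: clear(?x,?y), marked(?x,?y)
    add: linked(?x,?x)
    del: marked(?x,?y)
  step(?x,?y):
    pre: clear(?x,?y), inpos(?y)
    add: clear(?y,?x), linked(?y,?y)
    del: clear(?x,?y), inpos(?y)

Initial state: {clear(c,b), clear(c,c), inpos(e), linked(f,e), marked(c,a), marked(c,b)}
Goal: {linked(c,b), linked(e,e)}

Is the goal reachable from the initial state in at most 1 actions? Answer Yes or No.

1. push(a,e)  →  {clear(c,b), clear(c,c), linked(e,e), linked(f,e), marked(c,a), marked(c,b)}
2. tag(c,b)  →  {clear(c,b), clear(c,c), linked(c,b), linked(e,e), linked(f,e), marked(c,a)}
optimal plan length = 2; 2 > 1

No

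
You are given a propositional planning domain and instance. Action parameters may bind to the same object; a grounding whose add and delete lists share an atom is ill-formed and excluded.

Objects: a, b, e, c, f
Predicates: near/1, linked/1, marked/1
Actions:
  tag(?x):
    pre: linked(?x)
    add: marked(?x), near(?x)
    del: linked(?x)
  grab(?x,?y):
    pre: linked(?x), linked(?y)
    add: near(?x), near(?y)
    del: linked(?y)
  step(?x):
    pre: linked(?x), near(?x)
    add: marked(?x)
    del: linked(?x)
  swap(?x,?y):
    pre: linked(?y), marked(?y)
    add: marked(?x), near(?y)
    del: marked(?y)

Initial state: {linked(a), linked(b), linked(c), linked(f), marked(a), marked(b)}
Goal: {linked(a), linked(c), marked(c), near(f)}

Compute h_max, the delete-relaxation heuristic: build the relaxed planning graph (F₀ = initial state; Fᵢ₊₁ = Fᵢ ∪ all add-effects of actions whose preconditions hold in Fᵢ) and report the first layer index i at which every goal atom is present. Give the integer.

F0 = init (6 atoms)
F1 = F0 ∪ {marked(c), marked(e), marked(f), near(a), near(b), near(c), near(f)}  (13 atoms)
goal ⊆ F1  ⇒  h_max = 1

1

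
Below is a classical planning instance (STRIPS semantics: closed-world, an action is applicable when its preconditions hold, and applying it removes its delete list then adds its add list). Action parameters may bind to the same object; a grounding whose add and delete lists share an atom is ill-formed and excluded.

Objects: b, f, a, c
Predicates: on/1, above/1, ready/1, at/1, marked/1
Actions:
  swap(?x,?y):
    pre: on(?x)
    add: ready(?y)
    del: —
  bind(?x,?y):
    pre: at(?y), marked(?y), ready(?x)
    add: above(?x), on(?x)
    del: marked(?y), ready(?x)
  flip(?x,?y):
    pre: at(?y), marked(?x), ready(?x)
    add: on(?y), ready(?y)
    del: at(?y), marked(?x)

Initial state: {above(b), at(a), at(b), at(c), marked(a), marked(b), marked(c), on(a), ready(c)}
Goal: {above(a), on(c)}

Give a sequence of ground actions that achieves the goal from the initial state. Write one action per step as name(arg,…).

1. swap(a,a)  →  {above(b), at(a), at(b), at(c), marked(a), marked(b), marked(c), on(a), ready(a), ready(c)}
2. bind(a,b)  →  {above(a), above(b), at(a), at(b), at(c), marked(a), marked(c), on(a), ready(c)}
3. bind(c,a)  →  {above(a), above(b), above(c), at(a), at(b), at(c), marked(c), on(a), on(c)}

swap(a,a); bind(a,b); bind(c,a)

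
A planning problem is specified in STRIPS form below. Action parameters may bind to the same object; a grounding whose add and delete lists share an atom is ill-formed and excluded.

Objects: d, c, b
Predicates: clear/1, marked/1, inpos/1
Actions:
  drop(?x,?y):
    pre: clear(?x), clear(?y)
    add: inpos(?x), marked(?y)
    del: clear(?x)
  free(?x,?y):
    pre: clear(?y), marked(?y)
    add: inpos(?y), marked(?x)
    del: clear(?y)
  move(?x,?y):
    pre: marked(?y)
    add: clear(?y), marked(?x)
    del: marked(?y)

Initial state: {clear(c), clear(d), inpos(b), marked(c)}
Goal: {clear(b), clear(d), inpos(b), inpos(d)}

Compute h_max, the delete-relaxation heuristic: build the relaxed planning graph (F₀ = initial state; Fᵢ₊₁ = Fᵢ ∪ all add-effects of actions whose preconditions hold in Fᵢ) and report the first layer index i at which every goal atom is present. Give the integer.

F0 = init (4 atoms)
F1 = F0 ∪ {inpos(c), inpos(d), marked(b), marked(d)}  (8 atoms)
F2 = F1 ∪ {clear(b)}  (9 atoms)
goal ⊆ F2  ⇒  h_max = 2

2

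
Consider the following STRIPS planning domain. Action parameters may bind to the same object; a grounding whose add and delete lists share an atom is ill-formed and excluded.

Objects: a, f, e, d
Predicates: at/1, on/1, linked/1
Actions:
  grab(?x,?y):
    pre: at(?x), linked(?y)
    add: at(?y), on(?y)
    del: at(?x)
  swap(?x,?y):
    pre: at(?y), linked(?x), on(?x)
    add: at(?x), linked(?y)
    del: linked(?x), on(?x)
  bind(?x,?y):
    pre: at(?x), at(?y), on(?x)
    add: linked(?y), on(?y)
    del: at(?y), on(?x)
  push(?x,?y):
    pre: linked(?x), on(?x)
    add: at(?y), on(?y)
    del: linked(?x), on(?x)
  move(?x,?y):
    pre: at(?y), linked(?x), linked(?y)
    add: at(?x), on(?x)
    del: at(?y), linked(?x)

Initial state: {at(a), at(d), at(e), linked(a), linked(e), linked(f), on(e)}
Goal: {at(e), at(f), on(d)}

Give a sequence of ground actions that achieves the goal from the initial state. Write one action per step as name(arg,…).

grab(a,f); bind(f,d)

1. grab(a,f)  →  {at(d), at(e), at(f), linked(a), linked(e), linked(f), on(e), on(f)}
2. bind(f,d)  →  {at(e), at(f), linked(a), linked(d), linked(e), linked(f), on(d), on(e)}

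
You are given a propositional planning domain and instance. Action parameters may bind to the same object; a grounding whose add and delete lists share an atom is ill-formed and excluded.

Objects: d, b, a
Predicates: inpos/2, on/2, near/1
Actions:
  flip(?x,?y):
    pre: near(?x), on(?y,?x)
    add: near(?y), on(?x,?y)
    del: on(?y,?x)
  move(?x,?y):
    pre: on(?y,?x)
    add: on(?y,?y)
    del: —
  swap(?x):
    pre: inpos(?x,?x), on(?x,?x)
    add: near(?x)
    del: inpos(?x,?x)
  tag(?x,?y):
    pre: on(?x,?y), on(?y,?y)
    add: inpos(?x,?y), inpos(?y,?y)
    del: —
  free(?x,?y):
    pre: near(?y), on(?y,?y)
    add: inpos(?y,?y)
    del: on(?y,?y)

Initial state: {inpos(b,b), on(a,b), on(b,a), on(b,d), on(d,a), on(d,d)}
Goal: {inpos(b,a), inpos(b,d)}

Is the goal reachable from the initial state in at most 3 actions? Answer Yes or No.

1. move(b,a)  →  {inpos(b,b), on(a,a), on(a,b), on(b,a), on(b,d), on(d,a), on(d,d)}
2. tag(b,d)  →  {inpos(b,b), inpos(b,d), inpos(d,d), on(a,a), on(a,b), on(b,a), on(b,d), on(d,a), on(d,d)}
3. tag(b,a)  →  {inpos(a,a), inpos(b,a), inpos(b,b), inpos(b,d), inpos(d,d), on(a,a), on(a,b), on(b,a), on(b,d), on(d,a), on(d,d)}
optimal plan length = 3; 3 ≤ 3

Yes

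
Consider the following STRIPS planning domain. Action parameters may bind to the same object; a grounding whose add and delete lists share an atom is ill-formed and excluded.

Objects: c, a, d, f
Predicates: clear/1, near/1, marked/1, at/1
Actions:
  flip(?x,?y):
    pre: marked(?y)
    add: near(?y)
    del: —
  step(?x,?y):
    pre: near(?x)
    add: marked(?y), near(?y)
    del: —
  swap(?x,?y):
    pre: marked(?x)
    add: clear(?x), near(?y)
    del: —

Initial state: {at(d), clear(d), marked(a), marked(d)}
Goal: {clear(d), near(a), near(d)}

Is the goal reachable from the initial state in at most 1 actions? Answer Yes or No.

No

1. flip(c,a)  →  {at(d), clear(d), marked(a), marked(d), near(a)}
2. flip(c,d)  →  {at(d), clear(d), marked(a), marked(d), near(a), near(d)}
optimal plan length = 2; 2 > 1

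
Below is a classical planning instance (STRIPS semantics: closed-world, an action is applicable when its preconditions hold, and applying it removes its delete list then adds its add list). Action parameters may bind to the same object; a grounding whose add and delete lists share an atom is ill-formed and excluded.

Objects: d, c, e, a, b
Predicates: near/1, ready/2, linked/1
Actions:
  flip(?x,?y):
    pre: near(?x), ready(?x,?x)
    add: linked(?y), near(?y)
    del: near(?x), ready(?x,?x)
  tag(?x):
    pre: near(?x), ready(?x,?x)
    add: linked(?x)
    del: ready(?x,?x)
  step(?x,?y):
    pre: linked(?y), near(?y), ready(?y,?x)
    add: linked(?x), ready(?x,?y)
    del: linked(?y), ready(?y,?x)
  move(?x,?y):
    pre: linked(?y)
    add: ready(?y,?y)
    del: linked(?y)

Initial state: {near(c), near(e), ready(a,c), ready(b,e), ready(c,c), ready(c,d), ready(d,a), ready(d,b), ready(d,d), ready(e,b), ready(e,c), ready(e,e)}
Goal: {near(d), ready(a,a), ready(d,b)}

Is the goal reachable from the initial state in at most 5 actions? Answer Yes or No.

1. flip(c,d)  →  {linked(d), near(d), near(e), ready(a,c), ready(b,e), ready(c,d), ready(d,a), ready(d,b), ready(d,d), ready(e,b), ready(e,c), ready(e,e)}
2. flip(e,a)  →  {linked(a), linked(d), near(a), near(d), ready(a,c), ready(b,e), ready(c,d), ready(d,a), ready(d,b), ready(d,d), ready(e,b), ready(e,c)}
3. move(d,a)  →  {linked(d), near(a), near(d), ready(a,a), ready(a,c), ready(b,e), ready(c,d), ready(d,a), ready(d,b), ready(d,d), ready(e,b), ready(e,c)}
optimal plan length = 3; 3 ≤ 5

Yes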